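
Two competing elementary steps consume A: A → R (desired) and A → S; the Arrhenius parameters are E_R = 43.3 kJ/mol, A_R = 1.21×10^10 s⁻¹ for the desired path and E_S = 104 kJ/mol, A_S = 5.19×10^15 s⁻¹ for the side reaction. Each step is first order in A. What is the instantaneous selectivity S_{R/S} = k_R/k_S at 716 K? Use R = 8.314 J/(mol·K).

k_R/k_S = (A_R/A_S)·exp[−(E_R−E_S)/(RT)] = (A_R/A_S)·exp[(E_S−E_R)/(RT)].
(E_S−E_R)/(RT) = (104−43.3)×10³/(8.314×716) = 60700/5953 = 10.20.
k_R/k_S = (1.21×10^10/5.19×10^15)·exp(10.20) = 2.331×10^-6 × 26818 = 0.0625.
Since E_R < E_S, lowering the temperature improves selectivity toward R.

0.0625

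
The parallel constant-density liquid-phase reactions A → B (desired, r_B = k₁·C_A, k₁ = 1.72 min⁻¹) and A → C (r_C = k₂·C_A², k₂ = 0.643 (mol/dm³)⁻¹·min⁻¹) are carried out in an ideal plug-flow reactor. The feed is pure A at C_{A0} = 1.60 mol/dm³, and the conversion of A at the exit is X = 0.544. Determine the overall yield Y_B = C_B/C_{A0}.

C_A = C_{A0}(1−X) = 0.7296 mol/dm³.
Along a PFR/batch, dC_B/dC_A = −r_B/(r_B+r_C) = −k₁/(k₁+k₂·C_A).
Integrating from C_{A0} to C_A: C_B = (1.72/0.643)·ln[(1.72+0.643·1.60)/(1.72+0.643·0.730)] = 2.675·ln(2.749/2.189) = 0.6090 mol/dm³.
Y_B = C_B/C_{A0} = 0.6090/1.60 = 0.381.

0.381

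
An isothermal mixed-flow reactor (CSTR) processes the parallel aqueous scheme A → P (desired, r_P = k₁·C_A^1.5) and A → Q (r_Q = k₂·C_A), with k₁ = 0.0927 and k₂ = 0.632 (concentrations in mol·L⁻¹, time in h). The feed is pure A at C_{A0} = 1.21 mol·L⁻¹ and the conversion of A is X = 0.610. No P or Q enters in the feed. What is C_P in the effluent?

0.0676 mol·L⁻¹

Exit C_A = C_{A0}(1−X) = 1.21×0.390 = 0.4719 mol·L⁻¹.
Rates in a CSTR are evaluated at the outlet concentration: r_P = 0.0927×0.4719^1.5 = 0.03005, r_Q = 0.632×0.4719 = 0.2982.
Fraction of consumed A going to P: r_P/(r_P+r_Q) = 0.09154.
C_P = 0.09154·C_{A0}·X = 0.09154×1.21×0.610 = 0.0676 mol·L⁻¹.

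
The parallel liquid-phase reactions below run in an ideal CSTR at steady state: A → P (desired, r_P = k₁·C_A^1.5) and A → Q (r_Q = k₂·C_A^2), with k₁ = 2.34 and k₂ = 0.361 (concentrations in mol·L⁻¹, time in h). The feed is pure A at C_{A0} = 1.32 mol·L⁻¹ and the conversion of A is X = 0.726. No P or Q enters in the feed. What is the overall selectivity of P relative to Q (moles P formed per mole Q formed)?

Exit C_A = C_{A0}(1−X) = 1.32×0.274 = 0.3617 mol·L⁻¹.
Rates in a CSTR are evaluated at the outlet concentration: r_P = 2.34×0.3617^1.5 = 0.5090, r_Q = 0.361×0.3617^2 = 0.04722.
Overall selectivity = C_P/C_Q = r_Pτ/(r_Qτ) = r_P/r_Q = 10.8.

10.8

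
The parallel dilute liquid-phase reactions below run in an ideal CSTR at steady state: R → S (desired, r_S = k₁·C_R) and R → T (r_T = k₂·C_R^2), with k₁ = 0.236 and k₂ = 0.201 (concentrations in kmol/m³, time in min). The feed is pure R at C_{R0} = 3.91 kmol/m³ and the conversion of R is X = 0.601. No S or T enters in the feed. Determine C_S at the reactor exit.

Exit C_R = C_{R0}(1−X) = 3.91×0.399 = 1.560 kmol/m³.
A CSTR operates uniformly at the exit composition, giving r_S = 0.3682 and r_T = 0.4892 (each k·C_R^n at C_R = 1.560).
Fraction of consumed R going to S: r_S/(r_S+r_T) = 0.4294.
C_S = 0.4294·C_{R0}·X = 0.4294×3.91×0.601 = 1.01 kmol/m³.

1.01 kmol/m³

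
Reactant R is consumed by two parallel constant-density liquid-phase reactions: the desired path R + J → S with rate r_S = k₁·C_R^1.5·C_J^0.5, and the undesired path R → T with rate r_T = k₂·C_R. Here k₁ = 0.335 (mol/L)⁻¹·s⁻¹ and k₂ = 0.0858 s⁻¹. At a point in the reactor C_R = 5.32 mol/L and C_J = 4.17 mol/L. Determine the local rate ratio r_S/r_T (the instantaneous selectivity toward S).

S_{S/T} = r_S/r_T = (k₁·C_R^1.5·C_J^0.5)/(k₂·C_R) = (k₁/k₂)·C_R^0.5·C_J^0.5.
= (0.335×5.320^1.5×4.170^0.5) / (0.0858×5.320) = 8.394/0.4565 = 18.4.
Since the desired path is higher order in R, keeping C_R high (PFR or concentrated feed) favours S.

18.4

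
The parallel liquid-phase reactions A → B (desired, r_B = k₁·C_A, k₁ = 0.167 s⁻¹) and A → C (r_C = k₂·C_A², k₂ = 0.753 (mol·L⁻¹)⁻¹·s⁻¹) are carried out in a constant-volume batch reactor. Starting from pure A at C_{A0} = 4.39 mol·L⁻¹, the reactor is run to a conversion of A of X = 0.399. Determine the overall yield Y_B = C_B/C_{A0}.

0.0241

C_A = C_{A0}(1−X) = 2.638 mol·L⁻¹.
Along a PFR/batch, dC_B/dC_A = −r_B/(r_B+r_C) = −k₁/(k₁+k₂·C_A).
Integrating from C_{A0} to C_A: C_B = (0.167/0.753)·ln[(0.167+0.753·4.39)/(0.167+0.753·2.64)] = 0.2218·ln(3.473/2.154) = 0.1060 mol·L⁻¹.
Y_B = C_B/C_{A0} = 0.1060/4.39 = 0.0241.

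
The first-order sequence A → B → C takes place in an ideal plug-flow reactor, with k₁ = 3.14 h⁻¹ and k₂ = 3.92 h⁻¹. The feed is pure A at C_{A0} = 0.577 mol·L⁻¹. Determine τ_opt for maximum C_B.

Setting dC_B/dτ = 0 gives τ_opt = ln(k₂/k₁)/(k₂−k₁).
= ln(3.92/3.14)/(3.92−3.14) = ln(1.248)/0.7800 = 0.2219/0.7800 = 0.284 h.

0.284 h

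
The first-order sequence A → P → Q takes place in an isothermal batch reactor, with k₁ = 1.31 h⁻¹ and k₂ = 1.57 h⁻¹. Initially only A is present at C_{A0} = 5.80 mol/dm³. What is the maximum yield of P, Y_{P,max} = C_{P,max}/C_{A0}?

Evaluating C_P at t_opt = ln(k₂/k₁)/(k₂−k₁) gives C_{P,max}/C_{A0} = (k₁/k₂)^[k₂/(k₂−k₁)].
= (1.31/1.57)^(1.57/(1.57−1.31)) = (0.8344)^(6.038) = 0.3351.

0.335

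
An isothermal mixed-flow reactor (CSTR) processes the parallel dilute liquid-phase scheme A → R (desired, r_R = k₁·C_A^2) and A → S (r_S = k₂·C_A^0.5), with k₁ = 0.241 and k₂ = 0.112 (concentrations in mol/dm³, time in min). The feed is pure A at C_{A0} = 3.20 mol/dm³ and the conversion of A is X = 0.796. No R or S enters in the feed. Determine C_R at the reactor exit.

1.35 mol/dm³

Exit C_A = C_{A0}(1−X) = 3.20×0.204 = 0.6528 mol/dm³.
A CSTR operates uniformly at the exit composition, giving r_R = 0.1027 and r_S = 0.09049 (each k·C_A^n at C_A = 0.6528).
Fraction of consumed A going to R: r_R/(r_R+r_S) = 0.5316.
C_R = 0.5316·C_{A0}·X = 0.5316×3.20×0.796 = 1.35 mol/dm³.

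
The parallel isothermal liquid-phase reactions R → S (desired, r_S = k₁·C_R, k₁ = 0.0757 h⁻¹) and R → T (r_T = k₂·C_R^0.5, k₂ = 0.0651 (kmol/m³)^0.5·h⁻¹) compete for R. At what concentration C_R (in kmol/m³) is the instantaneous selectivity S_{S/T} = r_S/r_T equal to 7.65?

S_{S/T} = (k₁/k₂)·C_R^0.5 ⇒ C_R = (S·k₂/k₁)^(2).
= (7.65×0.0651/0.0757)^(2) = (6.579)^(2) = 43.3 kmol/m³.

43.3 kmol/m³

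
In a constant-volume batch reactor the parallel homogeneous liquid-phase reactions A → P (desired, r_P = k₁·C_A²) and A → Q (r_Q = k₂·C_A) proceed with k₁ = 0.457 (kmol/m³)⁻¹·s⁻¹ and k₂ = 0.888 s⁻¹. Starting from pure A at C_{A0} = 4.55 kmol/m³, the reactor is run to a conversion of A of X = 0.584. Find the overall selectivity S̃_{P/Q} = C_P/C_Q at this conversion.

1.60

C_A = C_{A0}(1−X) = 1.893 kmol/m³.
Along a PFR/batch, dC_Q/dC_A = −r_Q/(r_P+r_Q) = −k₂/(k₂+k₁·C_A).
Integrating from C_{A0} to C_A: C_Q = (0.888/0.457)·ln[(0.888+0.457·4.55)/(0.888+0.457·1.89)] = 1.943·ln(2.967/1.753) = 1.023 kmol/m³.
Then C_P = (C_{A0}−C_A) − C_Q = 2.657 − 1.023 = 1.634 kmol/m³.
S̃_{P/Q} = C_P/C_Q = 1.634/1.023 = 1.60.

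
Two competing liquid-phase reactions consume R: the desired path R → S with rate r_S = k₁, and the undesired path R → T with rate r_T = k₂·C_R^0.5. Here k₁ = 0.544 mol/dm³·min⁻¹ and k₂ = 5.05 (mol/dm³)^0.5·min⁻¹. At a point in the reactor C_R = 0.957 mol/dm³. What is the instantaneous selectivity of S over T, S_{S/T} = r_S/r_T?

S_{S/T} = r_S/r_T = (k₁)/(k₂·C_R^0.5) = (k₁/k₂)·C_R^-0.5.
= (0.544) / (5.05×0.9570^0.5) = 0.5440/4.940 = 0.110.
The undesired path is higher order in R, so low C_R (CSTR or dilute feed) favours S.

0.110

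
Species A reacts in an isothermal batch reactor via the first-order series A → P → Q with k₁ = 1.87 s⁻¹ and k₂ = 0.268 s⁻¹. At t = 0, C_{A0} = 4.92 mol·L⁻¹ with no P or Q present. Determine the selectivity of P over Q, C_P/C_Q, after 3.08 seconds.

The intermediate concentration in a first-order A→B→C sequence is C_P = k₁C_{A0}(e^(−k₁t) − e^(−k₂t))/(k₂−k₁).
e^(−k₁t) = e^(−1.87×3.08) = e^(−5.760) = 0.003152; e^(−k₂t) = e^(−0.8254) = 0.4380.
C_P = 1.87×4.92/(0.268−1.87) × (0.003152−0.4380) = (-5.743)×(-0.4349) = 2.498 mol·L⁻¹.
C_A = C_{A0}e^(−k₁t) = 0.01551 mol·L⁻¹, so C_Q = C_{A0}−C_A−C_P = 2.407 mol·L⁻¹; C_P/C_Q = 1.04.

1.04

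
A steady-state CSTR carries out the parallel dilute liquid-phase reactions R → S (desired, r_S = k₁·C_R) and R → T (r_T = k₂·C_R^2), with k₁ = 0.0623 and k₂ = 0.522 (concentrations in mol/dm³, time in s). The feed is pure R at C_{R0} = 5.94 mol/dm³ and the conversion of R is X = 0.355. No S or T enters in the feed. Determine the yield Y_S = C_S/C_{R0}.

0.0107

Exit C_R = C_{R0}(1−X) = 5.94×0.645 = 3.831 mol/dm³.
A CSTR operates uniformly at the exit composition, giving r_S = 0.2387 and r_T = 7.662 (each k·C_R^n at C_R = 3.831).
Fraction of consumed R going to S: r_S/(r_S+r_T) = 0.03021.
C_S = 0.03021·C_{R0}·X = 0.03021×5.94×0.355 = 0.0637 mol/dm³; Y_S = C_S/C_{R0} = 0.0107.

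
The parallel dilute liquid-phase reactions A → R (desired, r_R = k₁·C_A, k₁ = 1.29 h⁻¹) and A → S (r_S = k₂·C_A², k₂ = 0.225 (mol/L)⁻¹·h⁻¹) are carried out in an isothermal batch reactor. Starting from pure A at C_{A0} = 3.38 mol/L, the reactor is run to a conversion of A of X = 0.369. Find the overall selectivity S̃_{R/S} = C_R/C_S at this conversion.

C_A = C_{A0}(1−X) = 2.133 mol/L.
Along a PFR/batch, dC_R/dC_A = −r_R/(r_R+r_S) = −k₁/(k₁+k₂·C_A).
Integrating from C_{A0} to C_A: C_R = (1.29/0.225)·ln[(1.29+0.225·3.38)/(1.29+0.225·2.13)] = 5.733·ln(2.050/1.770) = 0.8438 mol/L.
C_S = (C_{A0}−C_A)−C_R = 0.4034 mol/L; S̃_{R/S} = 0.8438/0.4034 = 2.09.

2.09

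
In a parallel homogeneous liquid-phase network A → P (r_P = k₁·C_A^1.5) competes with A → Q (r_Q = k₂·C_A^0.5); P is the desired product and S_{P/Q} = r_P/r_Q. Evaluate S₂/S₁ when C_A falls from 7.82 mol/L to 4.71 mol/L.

0.602

S_{P/Q} = (k₁/k₂)·C_A, so S₂/S₁ = (C_{A,2}/C_{A,1}).
= 4.71/7.82 = 0.602.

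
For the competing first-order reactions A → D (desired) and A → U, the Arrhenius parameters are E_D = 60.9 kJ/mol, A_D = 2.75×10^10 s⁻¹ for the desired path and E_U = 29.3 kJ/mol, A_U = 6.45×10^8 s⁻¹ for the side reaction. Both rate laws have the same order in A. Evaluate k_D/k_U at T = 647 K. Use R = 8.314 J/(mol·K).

0.120

Since both paths have the same order in A, the concentration cancels and S_{D/U} = k_D/k_U = (A_D/A_U)·exp[(E_U−E_D)/(RT)].
(E_U−E_D)/(RT) = (29.3−60.9)×10³/(8.314×647) = -31600/5379 = -5.875.
k_D/k_U = (2.75×10^10/6.45×10^8)·exp(-5.875) = 42.64 × 0.002810 = 0.120.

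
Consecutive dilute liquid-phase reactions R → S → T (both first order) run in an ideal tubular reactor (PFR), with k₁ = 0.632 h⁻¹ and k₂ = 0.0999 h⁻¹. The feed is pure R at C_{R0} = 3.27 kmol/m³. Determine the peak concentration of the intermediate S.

2.31 kmol/m³

At the optimum, C_{S,max}/C_{R0} = (k₁/k₂)^[k₂/(k₂−k₁)].
= (0.632/0.0999)^(0.0999/(0.0999−0.632)) = (6.326)^(-0.1877) = 0.7073.
C_{S,max} = 0.7073×3.27 = 2.31 kmol/m³.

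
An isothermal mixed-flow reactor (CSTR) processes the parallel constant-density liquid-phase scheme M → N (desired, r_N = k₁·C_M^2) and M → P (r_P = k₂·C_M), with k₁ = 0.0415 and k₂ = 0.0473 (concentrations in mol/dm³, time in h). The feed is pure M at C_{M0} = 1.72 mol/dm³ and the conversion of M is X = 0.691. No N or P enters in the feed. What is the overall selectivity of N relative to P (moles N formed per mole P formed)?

0.466

Exit C_M = C_{M0}(1−X) = 1.72×0.309 = 0.5315 mol/dm³.
Rates in a CSTR are evaluated at the outlet concentration: r_N = 0.0415×0.5315^2 = 0.01172, r_P = 0.0473×0.5315 = 0.02514.
Overall selectivity = C_N/C_P = r_Nτ/(r_Pτ) = r_N/r_P = 0.466.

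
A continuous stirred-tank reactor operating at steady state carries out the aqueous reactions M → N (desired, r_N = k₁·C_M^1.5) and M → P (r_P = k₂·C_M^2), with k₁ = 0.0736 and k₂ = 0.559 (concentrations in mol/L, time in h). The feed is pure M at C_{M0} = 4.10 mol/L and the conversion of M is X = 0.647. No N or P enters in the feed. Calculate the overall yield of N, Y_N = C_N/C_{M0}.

0.0638

Exit C_M = C_{M0}(1−X) = 4.10×0.353 = 1.447 mol/L.
Rates in a CSTR are evaluated at the outlet concentration: r_N = 0.0736×1.447^1.5 = 0.1281, r_P = 0.559×1.447^2 = 1.171.
Fraction of consumed M going to N: r_N/(r_N+r_P) = 0.09865.
C_N = 0.09865·C_{M0}·X = 0.09865×4.10×0.647 = 0.262 mol/L; Y_N = C_N/C_{M0} = 0.0638.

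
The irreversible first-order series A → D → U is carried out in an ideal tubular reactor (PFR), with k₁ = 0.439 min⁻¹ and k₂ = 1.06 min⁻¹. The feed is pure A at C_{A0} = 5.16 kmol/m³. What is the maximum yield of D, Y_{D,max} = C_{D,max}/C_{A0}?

At the optimum, C_{D,max}/C_{A0} = (k₁/k₂)^[k₂/(k₂−k₁)].
= (0.439/1.06)^(1.06/(1.06−0.439)) = (0.4142)^(1.707) = 0.2221.

0.222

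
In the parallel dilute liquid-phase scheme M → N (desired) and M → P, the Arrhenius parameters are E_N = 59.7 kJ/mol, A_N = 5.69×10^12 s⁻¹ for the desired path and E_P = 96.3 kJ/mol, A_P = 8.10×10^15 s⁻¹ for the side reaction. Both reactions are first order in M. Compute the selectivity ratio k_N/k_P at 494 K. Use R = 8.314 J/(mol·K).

5.21

k_N/k_P = (A_N/A_P)·exp[−(E_N−E_P)/(RT)] = (A_N/A_P)·exp[(E_P−E_N)/(RT)].
(E_P−E_N)/(RT) = (96.3−59.7)×10³/(8.314×494) = 36600/4107 = 8.911.
k_N/k_P = (5.69×10^12/8.10×10^15)·exp(8.911) = 7.025×10^-4 × 7416 = 5.21.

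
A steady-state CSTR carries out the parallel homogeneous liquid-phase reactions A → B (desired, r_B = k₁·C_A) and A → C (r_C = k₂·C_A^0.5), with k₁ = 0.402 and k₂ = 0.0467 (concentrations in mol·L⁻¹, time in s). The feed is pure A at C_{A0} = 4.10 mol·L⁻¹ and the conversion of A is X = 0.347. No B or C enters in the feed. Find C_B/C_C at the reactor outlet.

14.1

Exit C_A = C_{A0}(1−X) = 4.10×0.653 = 2.677 mol·L⁻¹.
Rates in a CSTR are evaluated at the outlet concentration: r_B = 0.402×2.677 = 1.076, r_C = 0.0467×2.677^0.5 = 0.07641.
Overall selectivity = C_B/C_C = r_Bτ/(r_Cτ) = r_B/r_C = 14.1.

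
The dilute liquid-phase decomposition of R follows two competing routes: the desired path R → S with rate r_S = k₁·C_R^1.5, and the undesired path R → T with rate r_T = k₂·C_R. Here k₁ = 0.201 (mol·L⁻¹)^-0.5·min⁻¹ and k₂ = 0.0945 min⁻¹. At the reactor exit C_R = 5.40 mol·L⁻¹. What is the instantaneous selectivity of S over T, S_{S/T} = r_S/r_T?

4.94

S_{S/T} = r_S/r_T = (k₁·C_R^1.5)/(k₂·C_R) = (k₁/k₂)·C_R^0.5.
= (0.201×5.400^1.5) / (0.0945×5.400) = 2.522/0.5103 = 4.94.
Since the desired path is higher order in R, keeping C_R high (PFR or concentrated feed) favours S.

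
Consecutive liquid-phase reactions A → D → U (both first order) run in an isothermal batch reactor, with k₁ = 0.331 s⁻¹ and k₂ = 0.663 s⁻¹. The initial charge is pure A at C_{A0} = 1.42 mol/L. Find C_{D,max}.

0.355 mol/L

At the optimum, C_{D,max}/C_{A0} = (k₁/k₂)^[k₂/(k₂−k₁)].
= (0.331/0.663)^(0.663/(0.663−0.331)) = (0.4992)^(1.997) = 0.2498.
C_{D,max} = 0.2498×1.42 = 0.355 mol/L.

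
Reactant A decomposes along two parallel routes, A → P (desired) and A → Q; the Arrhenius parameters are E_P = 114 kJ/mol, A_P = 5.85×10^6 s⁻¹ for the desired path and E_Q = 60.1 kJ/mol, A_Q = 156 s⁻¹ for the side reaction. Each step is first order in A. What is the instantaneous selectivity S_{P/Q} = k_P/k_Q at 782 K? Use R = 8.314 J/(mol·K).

Since both paths have the same order in A, the concentration cancels and S_{P/Q} = k_P/k_Q = (A_P/A_Q)·exp[(E_Q−E_P)/(RT)].
(E_Q−E_P)/(RT) = (60.1−114)×10³/(8.314×782) = -53900/6502 = -8.290.
k_P/k_Q = (5.85×10^6/156)·exp(-8.290) = 37500 × 2.509×10^-4 = 9.41.

9.41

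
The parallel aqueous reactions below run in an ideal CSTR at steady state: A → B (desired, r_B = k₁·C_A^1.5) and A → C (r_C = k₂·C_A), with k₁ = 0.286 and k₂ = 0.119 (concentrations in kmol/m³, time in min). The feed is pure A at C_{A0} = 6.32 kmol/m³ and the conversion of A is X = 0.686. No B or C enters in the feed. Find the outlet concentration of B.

Exit C_A = C_{A0}(1−X) = 6.32×0.314 = 1.984 kmol/m³.
In a CSTR the entire volume is at exit conditions, so r_B = 0.286×1.984^1.5 = 0.7995 and r_C = 0.119×1.984 = 0.2362.
Fraction of consumed A going to B: r_B/(r_B+r_C) = 0.7720.
C_B = 0.7720·C_{A0}·X = 0.7720×6.32×0.686 = 3.35 kmol/m³.

3.35 kmol/m³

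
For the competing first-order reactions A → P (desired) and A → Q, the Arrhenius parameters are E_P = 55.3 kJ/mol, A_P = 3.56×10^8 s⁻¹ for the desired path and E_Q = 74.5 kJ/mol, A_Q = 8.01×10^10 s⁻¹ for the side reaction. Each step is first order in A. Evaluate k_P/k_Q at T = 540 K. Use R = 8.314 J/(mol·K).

With equal orders, S_{P/Q} = k_P/k_Q = (A_P/A_Q)·exp[(E_Q−E_P)/(RT)].
(E_Q−E_P)/(RT) = (74.5−55.3)×10³/(8.314×540) = 19200/4490 = 4.277.
k_P/k_Q = (3.56×10^8/8.01×10^10)·exp(4.277) = 0.004444 × 71.99 = 0.320.

0.320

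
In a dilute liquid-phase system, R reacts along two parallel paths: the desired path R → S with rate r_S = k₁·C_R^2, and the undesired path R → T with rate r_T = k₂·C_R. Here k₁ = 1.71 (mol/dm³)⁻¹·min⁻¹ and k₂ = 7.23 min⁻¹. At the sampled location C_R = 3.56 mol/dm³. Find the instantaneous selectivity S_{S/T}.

S_{S/T} = r_S/r_T = (k₁·C_R^2)/(k₂·C_R) = (k₁/k₂)·C_R.
= (1.71×3.560^2) / (7.23×3.560) = 21.67/25.74 = 0.842.

0.842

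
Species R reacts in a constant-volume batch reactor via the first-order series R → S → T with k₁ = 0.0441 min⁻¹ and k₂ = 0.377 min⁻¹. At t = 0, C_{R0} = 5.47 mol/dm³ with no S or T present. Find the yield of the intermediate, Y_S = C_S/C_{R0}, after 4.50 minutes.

0.0843

Solving the coupled first-order balances gives C_S(t) = [k₁/(k₂−k₁)]·C_{R0}·(e^(−k₁t) − e^(−k₂t)).
e^(−k₁t) = e^(−0.0441×4.50) = e^(−0.1985) = 0.8200; e^(−k₂t) = e^(−1.696) = 0.1833.
C_S = 0.0441×5.47/(0.377−0.0441) × (0.8200−0.1833) = 0.7246×0.6367 = 0.4614 mol/dm³.
Y_S = C_S/C_{R0} = 0.4614/5.47 = 0.0843.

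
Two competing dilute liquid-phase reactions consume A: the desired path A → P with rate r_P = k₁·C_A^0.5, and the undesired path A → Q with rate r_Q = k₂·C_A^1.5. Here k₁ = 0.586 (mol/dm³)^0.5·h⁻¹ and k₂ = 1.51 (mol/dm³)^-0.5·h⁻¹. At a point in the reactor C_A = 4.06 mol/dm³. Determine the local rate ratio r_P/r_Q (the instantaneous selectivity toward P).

0.0956

S_{P/Q} = r_P/r_Q = (k₁·C_A^0.5)/(k₂·C_A^1.5) = (k₁/k₂)·C_A⁻¹.
= (0.586×4.060^0.5) / (1.51×4.060^1.5) = 1.181/12.35 = 0.0956.
The undesired path is higher order in A, so low C_A (CSTR or dilute feed) favours P.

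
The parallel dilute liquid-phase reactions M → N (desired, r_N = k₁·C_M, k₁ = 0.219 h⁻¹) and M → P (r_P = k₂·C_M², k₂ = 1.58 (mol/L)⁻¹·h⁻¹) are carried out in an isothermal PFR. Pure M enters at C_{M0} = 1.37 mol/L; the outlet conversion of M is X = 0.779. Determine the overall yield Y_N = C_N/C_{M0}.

0.124

C_M = C_{M0}(1−X) = 0.3028 mol/L.
Along a PFR/batch, dC_N/dC_M = −r_N/(r_N+r_P) = −k₁/(k₁+k₂·C_M).
Integrating from C_{M0} to C_M: C_N = (0.219/1.58)·ln[(0.219+1.58·1.37)/(0.219+1.58·0.303)] = 0.1386·ln(2.384/0.6974) = 0.1704 mol/L.
Y_N = C_N/C_{M0} = 0.1704/1.37 = 0.124.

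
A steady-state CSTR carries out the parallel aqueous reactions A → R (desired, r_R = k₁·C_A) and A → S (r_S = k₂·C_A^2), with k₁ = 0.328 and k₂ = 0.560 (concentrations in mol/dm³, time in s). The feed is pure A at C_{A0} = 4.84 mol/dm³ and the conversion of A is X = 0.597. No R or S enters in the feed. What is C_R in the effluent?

0.667 mol/dm³

Exit C_A = C_{A0}(1−X) = 4.84×0.403 = 1.951 mol/dm³.
Rates in a CSTR are evaluated at the outlet concentration: r_R = 0.328×1.951 = 0.6398, r_S = 0.560×1.951^2 = 2.131.
Fraction of consumed A going to R: r_R/(r_R+r_S) = 0.2309.
C_R = 0.2309·C_{A0}·X = 0.2309×4.84×0.597 = 0.667 mol/dm³.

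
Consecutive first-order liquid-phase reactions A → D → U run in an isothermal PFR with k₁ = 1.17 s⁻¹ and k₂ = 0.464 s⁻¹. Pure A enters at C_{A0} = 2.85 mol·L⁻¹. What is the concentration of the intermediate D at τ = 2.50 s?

1.23 mol·L⁻¹

The intermediate concentration in a first-order A→B→C sequence is C_D = k₁C_{A0}(e^(−k₁τ) − e^(−k₂τ))/(k₂−k₁).
e^(−k₁τ) = e^(−1.17×2.50) = e^(−2.925) = 0.05366; e^(−k₂τ) = e^(−1.160) = 0.3135.
C_D = 1.17×2.85/(0.464−1.17) × (0.05366−0.3135) = (-4.723)×(-0.2598) = 1.227 mol·L⁻¹.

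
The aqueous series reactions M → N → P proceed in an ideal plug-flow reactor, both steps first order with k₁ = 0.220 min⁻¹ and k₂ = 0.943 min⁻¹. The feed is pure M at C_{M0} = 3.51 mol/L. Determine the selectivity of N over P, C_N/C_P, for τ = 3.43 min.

For first-order series with pure M initially, C_N(τ) = k₁C_{M0}/(k₂−k₁)·(e^(−k₁τ) − e^(−k₂τ)).
e^(−k₁τ) = e^(−0.220×3.43) = e^(−0.7546) = 0.4702; e^(−k₂τ) = e^(−3.234) = 0.03938.
C_N = 0.220×3.51/(0.943−0.220) × (0.4702−0.03938) = 1.068×0.4308 = 0.4601 mol/L.
C_M = C_{M0}e^(−k₁τ) = 1.650 mol/L, so C_P = C_{M0}−C_M−C_N = 1.399 mol/L; C_N/C_P = 0.329.

0.329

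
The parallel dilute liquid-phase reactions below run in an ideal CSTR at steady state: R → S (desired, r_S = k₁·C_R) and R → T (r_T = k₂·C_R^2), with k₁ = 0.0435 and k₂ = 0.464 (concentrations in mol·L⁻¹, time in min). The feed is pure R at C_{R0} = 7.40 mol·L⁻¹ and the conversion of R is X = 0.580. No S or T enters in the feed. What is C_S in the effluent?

Exit C_R = C_{R0}(1−X) = 7.40×0.420 = 3.108 mol·L⁻¹.
A CSTR operates uniformly at the exit composition, giving r_S = 0.1352 and r_T = 4.482 (each k·C_R^n at C_R = 3.108).
Fraction of consumed R going to S: r_S/(r_S+r_T) = 0.02928.
C_S = 0.02928·C_{R0}·X = 0.02928×7.40×0.580 = 0.126 mol·L⁻¹.

0.126 mol·L⁻¹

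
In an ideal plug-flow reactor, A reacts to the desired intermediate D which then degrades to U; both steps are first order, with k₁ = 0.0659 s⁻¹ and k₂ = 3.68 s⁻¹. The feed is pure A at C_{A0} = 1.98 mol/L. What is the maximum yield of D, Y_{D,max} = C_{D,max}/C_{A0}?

0.0166

At the optimum, C_{D,max}/C_{A0} = (k₁/k₂)^[k₂/(k₂−k₁)].
= (0.0659/3.68)^(3.68/(3.68−0.0659)) = (0.01791)^(1.018) = 0.01664.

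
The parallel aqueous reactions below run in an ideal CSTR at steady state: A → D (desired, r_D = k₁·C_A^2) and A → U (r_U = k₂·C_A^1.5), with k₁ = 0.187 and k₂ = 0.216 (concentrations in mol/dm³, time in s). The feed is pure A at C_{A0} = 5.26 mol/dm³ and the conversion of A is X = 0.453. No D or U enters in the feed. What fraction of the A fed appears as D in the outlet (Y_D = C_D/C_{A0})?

Exit C_A = C_{A0}(1−X) = 5.26×0.547 = 2.877 mol/dm³.
A CSTR operates uniformly at the exit composition, giving r_D = 1.548 and r_U = 1.054 (each k·C_A^n at C_A = 2.877).
Fraction of consumed A going to D: r_D/(r_D+r_U) = 0.5949.
C_D = 0.5949·C_{A0}·X = 0.5949×5.26×0.453 = 1.42 mol/dm³; Y_D = C_D/C_{A0} = 0.269.

0.269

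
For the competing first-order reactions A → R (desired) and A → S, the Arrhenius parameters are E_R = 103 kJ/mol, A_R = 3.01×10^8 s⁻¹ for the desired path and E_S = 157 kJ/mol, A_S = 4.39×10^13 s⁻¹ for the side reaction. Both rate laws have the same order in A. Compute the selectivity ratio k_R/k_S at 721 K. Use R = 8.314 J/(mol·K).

k_R/k_S = (A_R/A_S)·exp[−(E_R−E_S)/(RT)] = (A_R/A_S)·exp[(E_S−E_R)/(RT)].
(E_S−E_R)/(RT) = (157−103)×10³/(8.314×721) = 54000/5994 = 9.008.
k_R/k_S = (3.01×10^8/4.39×10^13)·exp(9.008) = 6.856×10^-6 × 8172 = 0.0560.
Since E_R < E_S, lowering the temperature improves selectivity toward R.

0.0560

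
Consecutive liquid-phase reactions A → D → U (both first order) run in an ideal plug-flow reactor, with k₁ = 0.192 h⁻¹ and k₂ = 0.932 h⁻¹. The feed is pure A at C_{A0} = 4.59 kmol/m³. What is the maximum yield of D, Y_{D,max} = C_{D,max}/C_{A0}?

At the optimum, C_{D,max}/C_{A0} = (k₁/k₂)^[k₂/(k₂−k₁)].
= (0.192/0.932)^(0.932/(0.932−0.192)) = (0.2060)^(1.259) = 0.1367.

0.137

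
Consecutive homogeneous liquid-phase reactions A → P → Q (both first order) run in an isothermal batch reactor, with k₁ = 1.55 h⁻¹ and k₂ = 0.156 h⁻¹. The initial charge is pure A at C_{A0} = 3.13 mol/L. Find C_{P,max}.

Evaluating C_P at t_opt = ln(k₂/k₁)/(k₂−k₁) gives C_{P,max}/C_{A0} = (k₁/k₂)^[k₂/(k₂−k₁)].
= (1.55/0.156)^(0.156/(0.156−1.55)) = (9.936)^(-0.1119) = 0.7734.
C_{P,max} = 0.7734×3.13 = 2.42 mol/L.

2.42 mol/L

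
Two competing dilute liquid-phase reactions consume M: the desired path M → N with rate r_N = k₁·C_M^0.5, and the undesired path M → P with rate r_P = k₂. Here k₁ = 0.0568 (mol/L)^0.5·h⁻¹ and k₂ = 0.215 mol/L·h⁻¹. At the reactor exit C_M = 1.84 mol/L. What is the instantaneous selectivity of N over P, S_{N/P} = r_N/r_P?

0.358

S_{N/P} = r_N/r_P = (k₁·C_M^0.5)/(k₂) = (k₁/k₂)·C_M^0.5.
= (0.0568×1.840^0.5) / (0.215) = 0.07705/0.2150 = 0.358.
Since the desired path is higher order in M, keeping C_M high (PFR or concentrated feed) favours N.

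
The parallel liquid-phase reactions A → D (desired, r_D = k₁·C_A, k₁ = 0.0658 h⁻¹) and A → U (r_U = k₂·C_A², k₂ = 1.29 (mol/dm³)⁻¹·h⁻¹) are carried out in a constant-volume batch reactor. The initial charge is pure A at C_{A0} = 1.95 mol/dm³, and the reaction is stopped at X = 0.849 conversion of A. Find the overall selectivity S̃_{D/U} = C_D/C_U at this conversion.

C_A = C_{A0}(1−X) = 0.2945 mol/dm³.
Along a PFR/batch, dC_D/dC_A = −r_D/(r_D+r_U) = −k₁/(k₁+k₂·C_A).
Integrating from C_{A0} to C_A: C_D = (0.0658/1.29)·ln[(0.0658+1.29·1.95)/(0.0658+1.29·0.294)] = 0.05101·ln(2.581/0.4456) = 0.08960 mol/dm³.
C_U = (C_{A0}−C_A)−C_D = 1.566 mol/dm³; S̃_{D/U} = 0.08960/1.566 = 0.0572.

0.0572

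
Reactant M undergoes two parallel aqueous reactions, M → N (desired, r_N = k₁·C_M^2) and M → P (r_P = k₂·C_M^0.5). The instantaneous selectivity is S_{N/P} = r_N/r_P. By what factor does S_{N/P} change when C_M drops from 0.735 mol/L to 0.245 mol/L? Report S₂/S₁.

0.192

S_{N/P} = (k₁/k₂)·C_M^1.5, so S₂/S₁ = (C_{M,2}/C_{M,1})^1.5.
= (0.245/0.735)^1.5 = (0.3333)^1.5 = 0.192.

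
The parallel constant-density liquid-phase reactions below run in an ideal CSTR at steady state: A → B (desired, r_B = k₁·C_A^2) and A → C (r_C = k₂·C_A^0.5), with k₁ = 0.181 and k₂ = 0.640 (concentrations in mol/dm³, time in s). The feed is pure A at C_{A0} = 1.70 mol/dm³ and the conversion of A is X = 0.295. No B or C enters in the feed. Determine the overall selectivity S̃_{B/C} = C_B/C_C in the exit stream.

Exit C_A = C_{A0}(1−X) = 1.70×0.705 = 1.199 mol/dm³.
In a CSTR the entire volume is at exit conditions, so r_B = 0.181×1.199^2 = 0.2600 and r_C = 0.640×1.199^0.5 = 0.7006.
Overall selectivity = C_B/C_C = r_Bτ/(r_Cτ) = r_B/r_C = 0.371.

0.371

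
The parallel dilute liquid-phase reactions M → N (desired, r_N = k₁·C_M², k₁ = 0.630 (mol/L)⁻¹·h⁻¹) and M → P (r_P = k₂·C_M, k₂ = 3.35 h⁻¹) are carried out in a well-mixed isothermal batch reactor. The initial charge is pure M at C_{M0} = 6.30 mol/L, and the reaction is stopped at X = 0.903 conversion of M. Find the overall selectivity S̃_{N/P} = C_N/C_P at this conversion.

C_M = C_{M0}(1−X) = 0.6111 mol/L.
Along a PFR/batch, dC_P/dC_M = −r_P/(r_N+r_P) = −k₂/(k₂+k₁·C_M).
Integrating from C_{M0} to C_M: C_P = (3.35/0.630)·ln[(3.35+0.630·6.30)/(3.35+0.630·0.611)] = 5.317·ln(7.319/3.735) = 3.577 mol/L.
Then C_N = (C_{M0}−C_M) − C_P = 5.689 − 3.577 = 2.112 mol/L.
S̃_{N/P} = C_N/C_P = 2.112/3.577 = 0.590.

0.590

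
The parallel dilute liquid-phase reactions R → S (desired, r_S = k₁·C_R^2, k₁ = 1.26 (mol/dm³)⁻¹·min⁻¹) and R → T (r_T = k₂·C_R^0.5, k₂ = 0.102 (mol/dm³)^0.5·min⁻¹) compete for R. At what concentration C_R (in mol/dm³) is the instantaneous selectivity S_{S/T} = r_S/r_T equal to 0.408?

S_{S/T} = (k₁/k₂)·C_R^1.5 ⇒ C_R = (S·k₂/k₁)^(1/1.5).
= (0.408×0.102/1.26)^(0.6667) = (0.03303)^(0.6667) = 0.103 mol/dm³.

0.103 mol/dm³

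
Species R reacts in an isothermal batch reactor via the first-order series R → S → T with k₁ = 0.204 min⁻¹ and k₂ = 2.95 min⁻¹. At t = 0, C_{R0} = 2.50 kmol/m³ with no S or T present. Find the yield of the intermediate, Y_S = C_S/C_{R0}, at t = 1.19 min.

0.0561

The intermediate concentration in a first-order A→B→C sequence is C_S = k₁C_{R0}(e^(−k₁t) − e^(−k₂t))/(k₂−k₁).
e^(−k₁t) = e^(−0.204×1.19) = e^(−0.2428) = 0.7845; e^(−k₂t) = e^(−3.510) = 0.02988.
C_S = 0.204×2.50/(2.95−0.204) × (0.7845−0.02988) = 0.1857×0.7546 = 0.1401 kmol/m³.
Y_S = C_S/C_{R0} = 0.1401/2.50 = 0.0561.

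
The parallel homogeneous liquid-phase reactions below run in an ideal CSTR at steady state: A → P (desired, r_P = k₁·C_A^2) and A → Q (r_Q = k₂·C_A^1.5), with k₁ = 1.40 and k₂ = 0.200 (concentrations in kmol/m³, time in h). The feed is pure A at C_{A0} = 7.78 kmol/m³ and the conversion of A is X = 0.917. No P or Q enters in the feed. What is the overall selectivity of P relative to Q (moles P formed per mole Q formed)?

Exit C_A = C_{A0}(1−X) = 7.78×0.0830 = 0.6457 kmol/m³.
In a CSTR the entire volume is at exit conditions, so r_P = 1.40×0.6457^2 = 0.5838 and r_Q = 0.200×0.6457^1.5 = 0.1038.
Overall selectivity = C_P/C_Q = r_Pτ/(r_Qτ) = r_P/r_Q = 5.63.

5.63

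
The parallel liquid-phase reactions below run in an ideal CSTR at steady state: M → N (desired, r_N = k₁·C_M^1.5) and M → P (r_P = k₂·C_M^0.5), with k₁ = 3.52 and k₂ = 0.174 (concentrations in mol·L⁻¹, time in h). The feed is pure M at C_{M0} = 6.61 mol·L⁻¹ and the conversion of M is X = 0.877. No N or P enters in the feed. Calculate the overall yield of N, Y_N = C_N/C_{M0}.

Exit C_M = C_{M0}(1−X) = 6.61×0.123 = 0.8130 mol·L⁻¹.
Rates in a CSTR are evaluated at the outlet concentration: r_N = 3.52×0.8130^1.5 = 2.580, r_P = 0.174×0.8130^0.5 = 0.1569.
Fraction of consumed M going to N: r_N/(r_N+r_P) = 0.9427.
C_N = 0.9427·C_{M0}·X = 0.9427×6.61×0.877 = 5.46 mol·L⁻¹; Y_N = C_N/C_{M0} = 0.827.

0.827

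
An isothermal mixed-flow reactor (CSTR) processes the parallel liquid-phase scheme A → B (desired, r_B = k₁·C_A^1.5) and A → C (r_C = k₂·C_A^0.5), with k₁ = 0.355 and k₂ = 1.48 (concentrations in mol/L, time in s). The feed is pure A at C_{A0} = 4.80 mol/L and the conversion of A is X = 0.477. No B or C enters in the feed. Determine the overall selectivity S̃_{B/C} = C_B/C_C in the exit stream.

Exit C_A = C_{A0}(1−X) = 4.80×0.523 = 2.510 mol/L.
In a CSTR the entire volume is at exit conditions, so r_B = 0.355×2.510^1.5 = 1.412 and r_C = 1.48×2.510^0.5 = 2.345.
Overall selectivity = C_B/C_C = r_Bτ/(r_Cτ) = r_B/r_C = 0.602.

0.602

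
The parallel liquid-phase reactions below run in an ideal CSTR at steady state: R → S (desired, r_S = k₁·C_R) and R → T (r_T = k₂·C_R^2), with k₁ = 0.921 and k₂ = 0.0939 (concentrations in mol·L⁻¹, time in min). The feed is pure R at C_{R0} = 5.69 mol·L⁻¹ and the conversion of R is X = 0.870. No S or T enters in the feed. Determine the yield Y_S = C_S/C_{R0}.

0.809

Exit C_R = C_{R0}(1−X) = 5.69×0.130 = 0.7397 mol·L⁻¹.
Rates in a CSTR are evaluated at the outlet concentration: r_S = 0.921×0.7397 = 0.6813, r_T = 0.0939×0.7397^2 = 0.05138.
Fraction of consumed R going to S: r_S/(r_S+r_T) = 0.9299.
C_S = 0.9299·C_{R0}·X = 0.9299×5.69×0.870 = 4.60 mol·L⁻¹; Y_S = C_S/C_{R0} = 0.809.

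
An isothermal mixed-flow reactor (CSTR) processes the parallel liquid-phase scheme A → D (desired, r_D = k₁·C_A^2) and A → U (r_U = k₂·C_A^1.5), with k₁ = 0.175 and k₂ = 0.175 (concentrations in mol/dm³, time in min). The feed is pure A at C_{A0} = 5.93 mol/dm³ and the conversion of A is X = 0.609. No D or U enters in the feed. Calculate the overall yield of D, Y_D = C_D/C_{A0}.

0.368

Exit C_A = C_{A0}(1−X) = 5.93×0.391 = 2.319 mol/dm³.
A CSTR operates uniformly at the exit composition, giving r_D = 0.9408 and r_U = 0.6179 (each k·C_A^n at C_A = 2.319).
Fraction of consumed A going to D: r_D/(r_D+r_U) = 0.6036.
C_D = 0.6036·C_{A0}·X = 0.6036×5.93×0.609 = 2.18 mol/dm³; Y_D = C_D/C_{A0} = 0.368.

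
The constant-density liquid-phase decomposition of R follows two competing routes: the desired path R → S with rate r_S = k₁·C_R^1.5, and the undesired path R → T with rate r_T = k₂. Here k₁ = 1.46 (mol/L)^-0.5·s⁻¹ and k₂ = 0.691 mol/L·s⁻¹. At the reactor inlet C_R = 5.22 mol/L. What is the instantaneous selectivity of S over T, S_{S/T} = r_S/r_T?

S_{S/T} = r_S/r_T = (k₁·C_R^1.5)/(k₂) = (k₁/k₂)·C_R^1.5.
= (1.46×5.220^1.5) / (0.691) = 17.41/0.6910 = 25.2.

25.2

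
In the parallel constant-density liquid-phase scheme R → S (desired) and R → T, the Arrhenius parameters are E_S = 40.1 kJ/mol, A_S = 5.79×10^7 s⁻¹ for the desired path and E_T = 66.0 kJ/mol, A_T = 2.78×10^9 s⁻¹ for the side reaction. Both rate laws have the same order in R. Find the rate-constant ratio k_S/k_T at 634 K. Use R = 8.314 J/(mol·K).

k_S/k_T = (A_S/A_T)·exp[−(E_S−E_T)/(RT)] = (A_S/A_T)·exp[(E_T−E_S)/(RT)].
(E_T−E_S)/(RT) = (66.0−40.1)×10³/(8.314×634) = 25900/5271 = 4.914.
k_S/k_T = (5.79×10^7/2.78×10^9)·exp(4.914) = 0.02083 × 136.1 = 2.84.
Since E_S < E_T, lowering the temperature improves selectivity toward S.

2.84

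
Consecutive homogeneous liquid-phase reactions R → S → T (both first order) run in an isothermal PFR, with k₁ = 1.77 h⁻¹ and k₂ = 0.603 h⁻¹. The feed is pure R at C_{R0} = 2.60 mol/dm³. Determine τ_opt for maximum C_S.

The intermediate peaks when r₁ = r₂, i.e. k₁e^(−k₁τ) = k₂e^(−k₂τ), giving τ_opt = ln(k₂/k₁)/(k₂−k₁).
= ln(0.603/1.77)/(0.603−1.77) = ln(0.3407)/-1.167 = -1.077/-1.167 = 0.923 h.

0.923 h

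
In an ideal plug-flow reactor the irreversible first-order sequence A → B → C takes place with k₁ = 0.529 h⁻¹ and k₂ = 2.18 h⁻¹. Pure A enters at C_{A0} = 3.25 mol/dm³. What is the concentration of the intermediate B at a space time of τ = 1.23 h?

Solving the coupled first-order balances gives C_B(τ) = [k₁/(k₂−k₁)]·C_{A0}·(e^(−k₁τ) − e^(−k₂τ)).
e^(−k₁τ) = e^(−0.529×1.23) = e^(−0.6507) = 0.5217; e^(−k₂τ) = e^(−2.681) = 0.06847.
C_B = 0.529×3.25/(2.18−0.529) × (0.5217−0.06847) = 1.041×0.4532 = 0.4720 mol/dm³.

0.472 mol/dm³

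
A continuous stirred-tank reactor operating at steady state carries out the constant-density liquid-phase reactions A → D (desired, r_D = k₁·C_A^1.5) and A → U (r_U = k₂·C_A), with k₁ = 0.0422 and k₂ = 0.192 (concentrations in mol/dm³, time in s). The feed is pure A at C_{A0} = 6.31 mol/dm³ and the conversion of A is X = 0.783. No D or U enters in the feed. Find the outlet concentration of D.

1.01 mol/dm³

Exit C_A = C_{A0}(1−X) = 6.31×0.217 = 1.369 mol/dm³.
A CSTR operates uniformly at the exit composition, giving r_D = 0.06762 and r_U = 0.2629 (each k·C_A^n at C_A = 1.369).
Fraction of consumed A going to D: r_D/(r_D+r_U) = 0.2046.
C_D = 0.2046·C_{A0}·X = 0.2046×6.31×0.783 = 1.01 mol/dm³.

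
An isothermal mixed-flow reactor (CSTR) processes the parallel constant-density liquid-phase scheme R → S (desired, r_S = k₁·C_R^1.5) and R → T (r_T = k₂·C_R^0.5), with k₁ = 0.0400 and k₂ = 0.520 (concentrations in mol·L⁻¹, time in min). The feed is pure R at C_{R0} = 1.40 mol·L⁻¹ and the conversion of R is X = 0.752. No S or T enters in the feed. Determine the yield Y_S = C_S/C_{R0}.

0.0196

Exit C_R = C_{R0}(1−X) = 1.40×0.248 = 0.3472 mol·L⁻¹.
A CSTR operates uniformly at the exit composition, giving r_S = 0.008183 and r_T = 0.3064 (each k·C_R^n at C_R = 0.3472).
Fraction of consumed R going to S: r_S/(r_S+r_T) = 0.02601.
C_S = 0.02601·C_{R0}·X = 0.02601×1.40×0.752 = 0.0274 mol·L⁻¹; Y_S = C_S/C_{R0} = 0.0196.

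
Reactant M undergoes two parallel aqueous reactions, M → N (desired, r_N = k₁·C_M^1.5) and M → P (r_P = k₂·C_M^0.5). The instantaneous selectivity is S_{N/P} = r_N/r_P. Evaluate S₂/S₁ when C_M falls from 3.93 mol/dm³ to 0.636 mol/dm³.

S_{N/P} = (k₁/k₂)·C_M, so S₂/S₁ = (C_{M,2}/C_{M,1}).
= 0.636/3.93 = 0.162.
Selectivity toward N falls as C_M falls — high-concentration operation is favoured.

0.162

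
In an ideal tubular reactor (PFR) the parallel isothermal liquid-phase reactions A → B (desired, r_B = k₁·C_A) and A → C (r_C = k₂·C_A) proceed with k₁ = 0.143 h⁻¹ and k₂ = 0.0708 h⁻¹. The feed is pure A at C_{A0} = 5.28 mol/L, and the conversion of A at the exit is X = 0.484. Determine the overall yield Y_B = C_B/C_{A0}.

C_A = C_{A0}(1−X) = 2.724 mol/L.
Both paths are first order in A, so the instantaneous fraction to B is constant: dC_B/d(−C_A) = k₁/(k₁+k₂) = 0.6688.
C_B = 0.6688·(C_{A0}−C_A) = 0.6688×2.556 = 1.71 mol/L.
Y_B = C_B/C_{A0} = 1.709/5.28 = 0.324.

0.324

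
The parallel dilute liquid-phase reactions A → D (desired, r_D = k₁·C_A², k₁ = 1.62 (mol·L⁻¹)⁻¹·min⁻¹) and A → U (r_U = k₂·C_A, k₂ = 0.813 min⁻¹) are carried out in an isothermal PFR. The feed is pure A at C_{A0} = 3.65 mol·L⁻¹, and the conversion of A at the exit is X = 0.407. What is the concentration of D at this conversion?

1.26 mol·L⁻¹

C_A = C_{A0}(1−X) = 2.164 mol·L⁻¹.
Along a PFR/batch, dC_U/dC_A = −r_U/(r_D+r_U) = −k₂/(k₂+k₁·C_A).
Integrating from C_{A0} to C_A: C_U = (0.813/1.62)·ln[(0.813+1.62·3.65)/(0.813+1.62·2.16)] = 0.5019·ln(6.726/4.319) = 0.2223 mol·L⁻¹.
Then C_D = (C_{A0}−C_A) − C_U = 1.486 − 0.2223 = 1.263 mol·L⁻¹.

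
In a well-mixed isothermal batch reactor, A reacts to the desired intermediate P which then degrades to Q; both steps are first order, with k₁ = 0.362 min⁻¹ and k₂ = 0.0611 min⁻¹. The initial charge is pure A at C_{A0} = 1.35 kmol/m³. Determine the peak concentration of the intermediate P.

For a first-order series the maximum intermediate yield is C_{P,max}/C_{A0} = (k₁/k₂)^[k₂/(k₂−k₁)].
= (0.362/0.0611)^(0.0611/(0.0611−0.362)) = (5.925)^(-0.2031) = 0.6968.
C_{P,max} = 0.6968×1.35 = 0.941 kmol/m³.

0.941 kmol/m³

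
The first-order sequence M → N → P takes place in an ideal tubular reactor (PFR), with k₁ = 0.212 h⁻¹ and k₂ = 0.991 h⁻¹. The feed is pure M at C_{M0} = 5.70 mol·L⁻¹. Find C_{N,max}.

0.801 mol·L⁻¹

For a first-order series the maximum intermediate yield is C_{N,max}/C_{M0} = (k₁/k₂)^[k₂/(k₂−k₁)].
= (0.212/0.991)^(0.991/(0.991−0.212)) = (0.2139)^(1.272) = 0.1406.
C_{N,max} = 0.1406×5.70 = 0.801 mol·L⁻¹.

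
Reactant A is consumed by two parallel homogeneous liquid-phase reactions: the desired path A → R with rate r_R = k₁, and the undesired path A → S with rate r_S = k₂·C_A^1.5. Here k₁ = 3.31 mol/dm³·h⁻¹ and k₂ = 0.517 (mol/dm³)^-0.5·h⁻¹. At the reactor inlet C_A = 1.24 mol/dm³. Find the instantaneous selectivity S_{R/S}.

S_{R/S} = r_R/r_S = (k₁)/(k₂·C_A^1.5) = (k₁/k₂)·C_A^-1.5.
= (3.31) / (0.517×1.240^1.5) = 3.310/0.7139 = 4.64.

4.64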